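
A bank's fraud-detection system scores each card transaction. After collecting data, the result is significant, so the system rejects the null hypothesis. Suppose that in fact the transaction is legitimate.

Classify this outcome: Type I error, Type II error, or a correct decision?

The conventional null hypothesis here is that the transaction is legitimate.
H₀ was rejected, but H₀ is actually true.
Rejecting a true null hypothesis is a Type I error (false positive).

Type I error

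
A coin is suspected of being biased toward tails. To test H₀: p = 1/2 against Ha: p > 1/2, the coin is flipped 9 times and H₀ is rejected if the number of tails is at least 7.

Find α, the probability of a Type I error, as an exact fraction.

23/256

The Type I error probability is α = P(X ≥ 7) computed under H₀, where X ~ Binomial(9, 1/2).
That's C(9,7) + C(9,8) + C(9,9) over 2^9, i.e. (36 + 9 + 1)/512 = 46/512 = 23/256.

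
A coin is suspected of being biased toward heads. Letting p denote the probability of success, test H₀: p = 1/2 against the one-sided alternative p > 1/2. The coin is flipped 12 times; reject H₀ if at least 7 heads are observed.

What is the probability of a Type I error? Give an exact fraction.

793/2048

Under H₀, K ~ Binomial(12, 1/2), and α = P(K ≥ 7).
P(K ≥ 7) = [C(12,7) + C(12,8) + C(12,9) + C(12,10) + C(12,11) + C(12,12)] / 2^12 = (792 + 495 + 220 + 66 + 12 + 1) / 4096 = 1586/4096 = 793/2048.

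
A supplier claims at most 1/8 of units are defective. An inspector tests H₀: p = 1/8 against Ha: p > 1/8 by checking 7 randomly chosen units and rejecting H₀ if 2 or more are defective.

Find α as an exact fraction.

225033/1048576

The significance level is the probability, assuming p = 1/8, of seeing 2 or more defectives in 7 draws.
Computing the lower-tail complement: 1 − 823543/1048576 = 225033/1048576.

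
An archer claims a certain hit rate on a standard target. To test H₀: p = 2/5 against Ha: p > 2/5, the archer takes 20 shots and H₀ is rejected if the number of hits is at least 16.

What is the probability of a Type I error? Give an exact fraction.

30234443776/95367431640625

α = P(reject H₀ | H₀ true) = P(S ≥ 16 | p = 2/5), with S ~ Binomial(20, 2/5).
Summing C(20,j)(2/5)^j(3/5)^{20−j} for j = 16,…,20 gives 30234443776/95367431640625.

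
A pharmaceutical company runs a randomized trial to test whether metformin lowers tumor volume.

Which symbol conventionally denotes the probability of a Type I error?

P(Type I error) = P(reject H₀ | H₀ true) = α, the significance level.

α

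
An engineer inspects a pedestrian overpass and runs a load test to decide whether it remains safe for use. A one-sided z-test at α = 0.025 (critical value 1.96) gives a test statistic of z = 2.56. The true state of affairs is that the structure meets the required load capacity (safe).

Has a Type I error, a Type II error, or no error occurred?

The conventional null hypothesis is that the structure meets the required load capacity (safe).
Since z = 2.56 > z* = 1.96, H₀ is rejected.
H₀ is true (actually the structure meets the required load capacity (safe)).
Rejecting a true H₀ is a Type I error.

Type I error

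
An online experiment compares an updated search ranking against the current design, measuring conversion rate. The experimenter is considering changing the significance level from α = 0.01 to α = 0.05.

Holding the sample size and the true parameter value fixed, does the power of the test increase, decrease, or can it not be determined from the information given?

It increases.

With a larger α the critical value moves toward the center, so more of the Ha sampling distribution lies in the rejection region.
Since power = 1 − β and β decreases, power increases.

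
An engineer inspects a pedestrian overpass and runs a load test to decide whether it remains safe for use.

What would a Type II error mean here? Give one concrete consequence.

With the conventional null hypothesis that the structure meets the required load capacity (safe):
A Type II error is failing to reject H₀ when H₀ is false.
Here that means keeping the structure open when actually the structure is structurally deficient.

A Type II error would mean concluding that the structure meets the required load capacity (safe) (or at least failing to establish that the structure is structurally deficient) when in fact the structure is structurally deficient. Consequence: a deficient structure remains in service and may fail under load.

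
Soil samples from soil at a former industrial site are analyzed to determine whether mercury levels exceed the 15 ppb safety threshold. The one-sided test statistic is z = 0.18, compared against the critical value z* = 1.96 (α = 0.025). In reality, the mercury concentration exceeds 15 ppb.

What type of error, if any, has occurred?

Type II error

The conventional null hypothesis is that the mercury concentration is at or below 15 ppb (safe).
Since z = 0.18 ≤ z* = 1.96, H₀ is not rejected.
H₀ is false (actually the mercury concentration exceeds 15 ppb).
Failing to reject a false H₀ is a Type II error.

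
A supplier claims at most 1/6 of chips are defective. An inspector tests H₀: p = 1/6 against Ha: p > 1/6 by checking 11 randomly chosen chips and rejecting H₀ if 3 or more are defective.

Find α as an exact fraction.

The significance level is the probability, assuming p = 1/6, of seeing 3 or more defectives in 11 draws.
Via the complement, α = 1 − Σ_{j=0}^{2} C(11,j)(1/6)^j(5/6)^{11-j} = 3671303/13436928.

3671303/13436928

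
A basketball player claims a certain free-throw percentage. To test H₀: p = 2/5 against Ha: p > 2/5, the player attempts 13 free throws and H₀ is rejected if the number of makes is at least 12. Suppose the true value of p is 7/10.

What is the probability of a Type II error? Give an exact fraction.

4681650394377/5000000000000

A Type II error is failing to reject when Ha holds: with p = 7/10, β = P(S ≤ 11).
Adding the binomial probabilities P(S=0)+…+P(S=11) at p = 7/10 gives 4681650394377/5000000000000.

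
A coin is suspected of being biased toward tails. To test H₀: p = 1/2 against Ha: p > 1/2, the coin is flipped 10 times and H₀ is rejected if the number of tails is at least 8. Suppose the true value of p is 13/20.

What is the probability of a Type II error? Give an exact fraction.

A Type II error is failing to reject when Ha holds: with p = 13/20, β = P(Y ≤ 7).
Adding the binomial probabilities P(Y=0)+…+P(Y=7) at p = 13/20 gives 1890285078059/2560000000000.

1890285078059/2560000000000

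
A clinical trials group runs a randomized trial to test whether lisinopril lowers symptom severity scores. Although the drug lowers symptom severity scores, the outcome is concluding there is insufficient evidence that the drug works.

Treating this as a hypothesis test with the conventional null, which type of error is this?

The null hypothesis here is that the drug has no effect on symptom severity scores.
'Concluding there is insufficient evidence that the drug works' corresponds to failing to reject H₀.
H₀ was not rejected but H₀ is false — a Type II error (false negative).

Type II error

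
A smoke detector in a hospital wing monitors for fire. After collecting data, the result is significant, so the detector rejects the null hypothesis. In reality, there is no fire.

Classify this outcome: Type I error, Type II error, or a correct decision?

Type I error

The conventional null hypothesis here is that there is no fire.
H₀ was rejected, but H₀ is actually true.
Rejecting a true null hypothesis is a Type I error (false positive).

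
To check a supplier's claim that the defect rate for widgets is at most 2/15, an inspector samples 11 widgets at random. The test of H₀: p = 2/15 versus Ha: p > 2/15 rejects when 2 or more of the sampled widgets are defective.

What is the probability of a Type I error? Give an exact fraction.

α = P(reject H₀ | H₀ true) = P(K ≥ 2 | p = 2/15), K ~ Binomial(11, 2/15).
Via the complement, α = 1 − Σ_{j=0}^{1} C(11,j)(2/15)^j(13/15)^{11-j} = 764941728932/1729951171875.

764941728932/1729951171875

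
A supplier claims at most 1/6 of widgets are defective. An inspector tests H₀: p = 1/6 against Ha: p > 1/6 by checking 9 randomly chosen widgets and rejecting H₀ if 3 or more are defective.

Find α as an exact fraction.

898223/5038848

α = P(reject H₀ | H₀ true) = P(Y ≥ 3 | p = 1/6), Y ~ Binomial(9, 1/6).
Computing the lower-tail complement: 1 − 4140625/5038848 = 898223/5038848.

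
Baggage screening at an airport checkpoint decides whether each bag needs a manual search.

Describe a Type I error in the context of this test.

With the conventional null hypothesis that the bag contains no prohibited items:
A Type I error is rejecting H₀ when H₀ is true.
Here that means flagging the bag for a manual search when actually the bag contains no prohibited items.

A Type I error would mean concluding that the bag contains a prohibited item when in fact the bag contains no prohibited items.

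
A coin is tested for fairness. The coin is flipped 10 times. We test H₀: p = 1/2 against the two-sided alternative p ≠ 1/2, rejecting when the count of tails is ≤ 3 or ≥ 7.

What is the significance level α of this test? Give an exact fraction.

The significance level is the null-hypothesis probability of the rejection region {≤3} ∪ {≥7}.
The two tails are symmetric, so α = 2·(1 + 10 + 45 + 120)/2^10 = 352/1024 = 11/32.

11/32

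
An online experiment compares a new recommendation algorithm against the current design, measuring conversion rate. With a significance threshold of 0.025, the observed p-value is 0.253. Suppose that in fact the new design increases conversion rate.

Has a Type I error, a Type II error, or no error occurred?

Type II error

The conventional null hypothesis is that the new design has no effect on conversion rate.
Since p = 0.253 ≥ α = 0.025, H₀ is not rejected.
H₀ is false (actually the new design increases conversion rate).
Failing to reject a false H₀ is a Type II error.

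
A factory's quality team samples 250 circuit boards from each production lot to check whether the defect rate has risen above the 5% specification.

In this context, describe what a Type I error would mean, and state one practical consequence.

A Type I error would mean concluding that the lot's defect rate exceeds 5% when in fact the lot's defect rate is 5% (within specification). Consequence: a good lot is scrapped, wasting material and production time.

With the conventional null hypothesis that the lot's defect rate is 5% (within specification):
A Type I error is rejecting H₀ when H₀ is true.
Here that means rejecting the lot and scrapping or reworking it when actually the lot's defect rate is 5% (within specification).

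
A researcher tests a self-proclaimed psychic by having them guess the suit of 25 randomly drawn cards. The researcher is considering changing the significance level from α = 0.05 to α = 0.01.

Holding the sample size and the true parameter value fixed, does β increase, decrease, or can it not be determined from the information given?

Lowering α raises the bar for rejection; under Ha, the test now fails to reject on outcomes it previously would have rejected.

It increases.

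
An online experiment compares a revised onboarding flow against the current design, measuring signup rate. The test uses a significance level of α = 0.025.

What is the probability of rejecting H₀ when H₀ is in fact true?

0.025

The significance level α is, by definition, the probability of a Type I error — P(reject H₀ | H₀ true).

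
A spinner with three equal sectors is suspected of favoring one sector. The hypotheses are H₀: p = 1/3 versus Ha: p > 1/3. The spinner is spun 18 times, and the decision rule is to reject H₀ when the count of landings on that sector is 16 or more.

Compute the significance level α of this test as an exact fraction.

The Type I error probability is α = P(K ≥ 16) computed under H₀, where K ~ Binomial(18, 1/3).
Summing C(18,j)(1/3)^j(2/3)^{18−j} for j = 16,…,18 gives 649/387420489.

649/387420489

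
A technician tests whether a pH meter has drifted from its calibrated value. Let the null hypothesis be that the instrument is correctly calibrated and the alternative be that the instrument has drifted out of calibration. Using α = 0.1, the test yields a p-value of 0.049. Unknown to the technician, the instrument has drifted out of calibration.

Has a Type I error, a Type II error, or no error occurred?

Since p = 0.049 < α = 0.1, H₀ is rejected.
H₀ is false (actually the instrument has drifted out of calibration).
The decision matches the true state — no error.

No error — this is a correct decision.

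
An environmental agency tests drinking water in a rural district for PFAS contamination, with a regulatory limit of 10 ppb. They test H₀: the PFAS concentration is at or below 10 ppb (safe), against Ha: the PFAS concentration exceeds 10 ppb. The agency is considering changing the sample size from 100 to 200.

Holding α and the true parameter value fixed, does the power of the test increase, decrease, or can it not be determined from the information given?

More data shrinks sampling variability; the test statistic under Ha concentrates further from the null value, making rejection more likely.
Since power = 1 − β and β decreases, power increases.

It increases.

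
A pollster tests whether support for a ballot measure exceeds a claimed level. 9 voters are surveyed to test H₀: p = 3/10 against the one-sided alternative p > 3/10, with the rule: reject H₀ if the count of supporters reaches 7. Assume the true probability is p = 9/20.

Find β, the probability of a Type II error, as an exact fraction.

A Type II error is failing to reject when Ha holds: with p = 9/20, β = P(X ≤ 6).
Equivalently, β = 1 − P(X ≥ 7) = 30407271323/32000000000.

30407271323/32000000000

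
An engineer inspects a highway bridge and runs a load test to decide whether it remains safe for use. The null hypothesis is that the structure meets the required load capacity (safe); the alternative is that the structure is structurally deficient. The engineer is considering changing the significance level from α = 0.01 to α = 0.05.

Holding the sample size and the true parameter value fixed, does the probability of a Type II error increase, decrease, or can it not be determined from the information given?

A larger α widens the rejection region, so when the alternative is true more outcomes lead to rejection — failing to reject becomes less likely.

It decreases.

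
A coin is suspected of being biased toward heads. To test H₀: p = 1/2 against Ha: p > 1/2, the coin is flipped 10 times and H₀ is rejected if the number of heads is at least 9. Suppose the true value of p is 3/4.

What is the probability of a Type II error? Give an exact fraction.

792697/1048576

A Type II error is failing to reject when Ha holds: with p = 3/4, β = P(Y ≤ 8).
Adding the binomial probabilities P(Y=0)+…+P(Y=8) at p = 3/4 gives 792697/1048576.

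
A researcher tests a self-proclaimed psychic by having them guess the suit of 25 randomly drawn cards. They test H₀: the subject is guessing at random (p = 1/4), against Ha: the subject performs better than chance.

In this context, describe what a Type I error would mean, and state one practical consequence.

A Type I error would mean concluding that the subject performs better than chance when in fact the subject is guessing at random (p = 1/4). Consequence: a lucky guesser is credited with psychic ability.

A Type I error is rejecting H₀ when H₀ is true.
Here that means concluding the subject has some ability beyond chance when actually the subject is guessing at random (p = 1/4).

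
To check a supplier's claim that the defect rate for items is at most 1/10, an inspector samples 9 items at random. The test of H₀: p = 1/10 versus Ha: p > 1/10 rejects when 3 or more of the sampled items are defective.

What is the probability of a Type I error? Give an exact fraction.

α = P(reject H₀ | H₀ true) = P(X ≥ 3 | p = 1/10), X ~ Binomial(9, 1/10).
Computing the lower-tail complement: 1 − 473513931/500000000 = 26486069/500000000.

26486069/500000000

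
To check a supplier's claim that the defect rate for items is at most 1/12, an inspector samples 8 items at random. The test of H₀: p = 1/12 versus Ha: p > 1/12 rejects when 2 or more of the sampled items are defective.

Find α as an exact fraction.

Under H₀, K ~ Binomial(8, 1/12); the Type I error rate is P(K ≥ 2).
Computing the lower-tail complement: 1 − 370256249/429981696 = 59725447/429981696.

59725447/429981696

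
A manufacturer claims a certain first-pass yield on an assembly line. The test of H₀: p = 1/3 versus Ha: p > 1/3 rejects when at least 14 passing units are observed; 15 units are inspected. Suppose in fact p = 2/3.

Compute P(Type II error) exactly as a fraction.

A Type II error is failing to reject when Ha holds: with p = 2/3, β = P(S ≤ 13).
Equivalently, β = 1 − P(S ≥ 14) = 14070379/14348907.

14070379/14348907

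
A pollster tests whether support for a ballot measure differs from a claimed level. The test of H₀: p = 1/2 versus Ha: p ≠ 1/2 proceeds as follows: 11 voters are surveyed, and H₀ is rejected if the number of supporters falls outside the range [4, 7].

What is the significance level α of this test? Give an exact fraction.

29/128

α = P(K ≤ 3 or K ≥ 8 | p = 1/2), K ~ Binomial(11, 1/2).
Each tail has probability (1 + 11 + 55 + 165)/2048; doubling gives α = 464/2048 = 29/128.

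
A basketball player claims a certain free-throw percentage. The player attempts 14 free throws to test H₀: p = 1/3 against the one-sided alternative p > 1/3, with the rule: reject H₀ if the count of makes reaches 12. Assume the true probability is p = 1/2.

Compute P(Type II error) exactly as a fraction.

8139/8192

β = P(fail to reject H₀ | Ha true) = P(K ≤ 11 | p = 1/2), K ~ Binomial(14, 1/2).
Summing C(14,j)·(1/2)^j·(1/2)^{14-j} for j = 0..11 gives 8139/8192.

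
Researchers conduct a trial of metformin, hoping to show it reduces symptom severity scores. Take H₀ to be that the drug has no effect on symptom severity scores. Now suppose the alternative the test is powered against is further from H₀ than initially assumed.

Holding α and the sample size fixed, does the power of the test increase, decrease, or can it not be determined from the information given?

It increases.

The further the true parameter sits from the null value, the more of the Ha sampling distribution falls in the rejection region.
Since power = 1 − β and β decreases, power increases.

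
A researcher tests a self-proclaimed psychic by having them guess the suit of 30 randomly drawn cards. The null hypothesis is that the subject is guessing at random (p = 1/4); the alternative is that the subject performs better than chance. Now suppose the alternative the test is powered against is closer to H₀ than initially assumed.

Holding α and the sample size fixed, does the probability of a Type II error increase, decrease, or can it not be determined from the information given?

When the true parameter is near the null value, the test has a harder time distinguishing Ha from H₀.

It increases.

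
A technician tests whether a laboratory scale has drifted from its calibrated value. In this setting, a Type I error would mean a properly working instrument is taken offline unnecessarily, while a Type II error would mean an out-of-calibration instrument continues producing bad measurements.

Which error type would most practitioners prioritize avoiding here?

Type II error

The Type II consequence (an out-of-calibration instrument continues producing bad measurements) is more severe than the Type I consequence (a properly working instrument is taken offline unnecessarily).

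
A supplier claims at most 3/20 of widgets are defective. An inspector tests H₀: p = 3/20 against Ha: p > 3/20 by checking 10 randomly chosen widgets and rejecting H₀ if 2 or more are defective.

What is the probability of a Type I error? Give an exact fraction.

4666369804641/10240000000000

The significance level is the probability, assuming p = 3/20, of seeing 2 or more defectives in 10 draws.
Computing the lower-tail complement: 1 − 5573630195359/10240000000000 = 4666369804641/10240000000000.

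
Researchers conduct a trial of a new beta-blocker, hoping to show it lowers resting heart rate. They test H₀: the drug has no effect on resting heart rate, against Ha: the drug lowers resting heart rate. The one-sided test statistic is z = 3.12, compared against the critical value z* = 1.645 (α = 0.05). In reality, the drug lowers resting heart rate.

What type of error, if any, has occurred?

No error (correct decision).

Since z = 3.12 > z* = 1.645, H₀ is rejected.
H₀ is false (actually the drug lowers resting heart rate).
The decision matches the true state — no error.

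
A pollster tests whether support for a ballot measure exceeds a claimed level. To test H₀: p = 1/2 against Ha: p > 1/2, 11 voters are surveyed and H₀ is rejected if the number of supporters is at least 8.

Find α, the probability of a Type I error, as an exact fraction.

29/256

The Type I error probability is α = P(X ≥ 8) computed under H₀, where X ~ Binomial(11, 1/2).
Summing the upper tail: (165 + 55 + 11 + 1) / 2^11 = 232/2048 = 29/256.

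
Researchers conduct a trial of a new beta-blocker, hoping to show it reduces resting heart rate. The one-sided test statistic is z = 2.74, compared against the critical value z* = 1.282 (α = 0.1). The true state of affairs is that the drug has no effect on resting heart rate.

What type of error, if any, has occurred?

The conventional null hypothesis is that the drug has no effect on resting heart rate.
Since z = 2.74 > z* = 1.282, H₀ is rejected.
H₀ is true (actually the drug has no effect on resting heart rate).
Rejecting a true H₀ is a Type I error.

Type I error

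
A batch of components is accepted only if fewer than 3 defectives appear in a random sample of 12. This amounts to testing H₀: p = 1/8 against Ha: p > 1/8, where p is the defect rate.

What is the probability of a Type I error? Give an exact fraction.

α = P(reject H₀ | H₀ true) = P(X ≥ 3 | p = 1/8), X ~ Binomial(12, 1/8).
Via the complement, α = 1 − Σ_{j=0}^{2} C(12,j)(1/8)^j(7/8)^{12-j} = 12506902185/68719476736.

12506902185/68719476736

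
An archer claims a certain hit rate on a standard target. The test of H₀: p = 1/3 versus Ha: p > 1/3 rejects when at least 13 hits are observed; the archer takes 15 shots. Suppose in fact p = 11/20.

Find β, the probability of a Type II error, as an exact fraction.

A Type II error is failing to reject when Ha holds: with p = 11/20, β = P(K ≤ 12).
Summing C(15,j)·(11/20)^j·(9/20)^{15-j} for j = 0..12 gives 32418940857512713659/32768000000000000000.

32418940857512713659/32768000000000000000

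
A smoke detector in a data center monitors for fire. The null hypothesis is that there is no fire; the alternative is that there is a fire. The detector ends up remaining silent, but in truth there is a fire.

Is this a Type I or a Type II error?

'Remaining silent' corresponds to failing to reject H₀.
H₀ was not rejected but H₀ is false — a Type II error (false negative).

Type II error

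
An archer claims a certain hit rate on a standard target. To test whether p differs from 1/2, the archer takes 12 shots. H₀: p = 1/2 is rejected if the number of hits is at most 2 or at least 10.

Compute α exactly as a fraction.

79/2048

α = P(S ≤ 2 or S ≥ 10 | p = 1/2), S ~ Binomial(12, 1/2).
Each tail has probability (1 + 12 + 66)/4096; doubling gives α = 158/4096 = 79/2048.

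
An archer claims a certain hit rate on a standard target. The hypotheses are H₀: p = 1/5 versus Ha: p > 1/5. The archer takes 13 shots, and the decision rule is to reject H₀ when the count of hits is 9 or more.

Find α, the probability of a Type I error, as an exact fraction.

40529/244140625

Under H₀, X ~ Binomial(13, 1/5), and α = P(X ≥ 9).
P(X ≥ 9) = Σ_{j=9}^{13} C(13,j)·(1/5)^j·(4/5)^{13-j} = 40529/244140625.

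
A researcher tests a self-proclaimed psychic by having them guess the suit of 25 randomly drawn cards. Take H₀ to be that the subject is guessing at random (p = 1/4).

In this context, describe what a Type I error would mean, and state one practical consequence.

A Type I error would mean concluding that the subject performs better than chance when in fact the subject is guessing at random (p = 1/4). Consequence: a lucky guesser is credited with psychic ability.

A Type I error is rejecting H₀ when H₀ is true.
Here that means concluding the subject has some ability beyond chance when actually the subject is guessing at random (p = 1/4).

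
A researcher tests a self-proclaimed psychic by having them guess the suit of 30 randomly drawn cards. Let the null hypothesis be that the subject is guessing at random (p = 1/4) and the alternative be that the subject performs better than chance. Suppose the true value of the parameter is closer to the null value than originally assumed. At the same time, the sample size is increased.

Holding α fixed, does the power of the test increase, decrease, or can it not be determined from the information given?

Cannot be determined from the information given.

The first change alone would make β increase; the second alone would make β decrease. Which effect dominates depends on the magnitudes, which are not given.
Since power = 1 − β, the effect on power is likewise indeterminate.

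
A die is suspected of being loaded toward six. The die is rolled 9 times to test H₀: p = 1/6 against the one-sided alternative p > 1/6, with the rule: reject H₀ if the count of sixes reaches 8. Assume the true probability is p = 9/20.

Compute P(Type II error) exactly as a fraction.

A Type II error is failing to reject when Ha holds: with p = 9/20, β = P(X ≤ 7).
Adding the binomial probabilities P(X=0)+…+P(X=7) at p = 9/20 gives 126837738533/128000000000.

126837738533/128000000000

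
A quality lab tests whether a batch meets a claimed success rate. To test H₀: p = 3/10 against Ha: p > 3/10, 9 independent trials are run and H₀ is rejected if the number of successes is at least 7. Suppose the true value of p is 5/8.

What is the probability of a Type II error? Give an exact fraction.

24101307/33554432

Under the alternative p = 5/8, X ~ Binomial(9, 5/8); β is the probability the test does not reject, P(X < 7).
Equivalently, β = 1 − P(X ≥ 7) = 24101307/33554432.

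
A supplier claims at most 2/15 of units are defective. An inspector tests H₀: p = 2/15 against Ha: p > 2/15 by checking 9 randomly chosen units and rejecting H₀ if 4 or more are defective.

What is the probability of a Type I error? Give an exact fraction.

876304928/38443359375

The significance level is the probability, assuming p = 2/15, of seeing 4 or more defectives in 9 draws.
Computing the lower-tail complement: 1 − 37567054447/38443359375 = 876304928/38443359375.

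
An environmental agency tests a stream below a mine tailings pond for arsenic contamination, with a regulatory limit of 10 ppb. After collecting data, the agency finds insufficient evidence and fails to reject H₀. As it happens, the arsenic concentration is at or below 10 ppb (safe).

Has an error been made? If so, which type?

Neither — the decision is correct.

The conventional null hypothesis here is that the arsenic concentration is at or below 10 ppb (safe).
The test retained a true H₀ — the decision matches the true state.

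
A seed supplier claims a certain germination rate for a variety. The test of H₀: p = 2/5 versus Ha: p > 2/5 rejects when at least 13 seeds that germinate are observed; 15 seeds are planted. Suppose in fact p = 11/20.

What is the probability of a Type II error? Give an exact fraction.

32418940857512713659/32768000000000000000

β = P(fail to reject H₀ | Ha true) = P(X ≤ 12 | p = 11/20), X ~ Binomial(15, 11/20).
Summing C(15,j)·(11/20)^j·(9/20)^{15-j} for j = 0..12 gives 32418940857512713659/32768000000000000000.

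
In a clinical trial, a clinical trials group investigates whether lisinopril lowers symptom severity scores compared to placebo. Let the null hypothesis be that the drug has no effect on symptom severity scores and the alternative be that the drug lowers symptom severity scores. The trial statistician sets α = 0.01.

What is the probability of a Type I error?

The significance level α is, by definition, the probability of a Type I error — P(reject H₀ | H₀ true).

0.01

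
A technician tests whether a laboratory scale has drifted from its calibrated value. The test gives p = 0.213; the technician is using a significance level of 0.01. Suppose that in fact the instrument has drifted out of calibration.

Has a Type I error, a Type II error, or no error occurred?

The conventional null hypothesis is that the instrument is correctly calibrated.
Since p = 0.213 ≥ α = 0.01, H₀ is not rejected.
H₀ is false (actually the instrument has drifted out of calibration).
Failing to reject a false H₀ is a Type II error.

Type II error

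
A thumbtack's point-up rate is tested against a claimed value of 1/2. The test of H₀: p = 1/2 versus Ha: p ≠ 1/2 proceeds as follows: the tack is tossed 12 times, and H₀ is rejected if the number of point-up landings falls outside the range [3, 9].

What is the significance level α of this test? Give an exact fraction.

Under H₀, Y ~ Binomial(12, 1/2); α is the probability of landing in either tail, P(Y ≤ 2) + P(Y ≥ 10).
The two tails are symmetric, so α = 2·(1 + 12 + 66)/2^12 = 158/4096 = 79/2048.

79/2048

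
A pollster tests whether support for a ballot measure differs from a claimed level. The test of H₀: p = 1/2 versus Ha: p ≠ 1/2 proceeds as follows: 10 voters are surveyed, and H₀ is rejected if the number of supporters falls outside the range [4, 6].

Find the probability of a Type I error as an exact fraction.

11/32

The significance level is the null-hypothesis probability of the rejection region {≤3} ∪ {≥7}.
The two tails are symmetric, so α = 2·(1 + 10 + 45 + 120)/2^10 = 352/1024 = 11/32.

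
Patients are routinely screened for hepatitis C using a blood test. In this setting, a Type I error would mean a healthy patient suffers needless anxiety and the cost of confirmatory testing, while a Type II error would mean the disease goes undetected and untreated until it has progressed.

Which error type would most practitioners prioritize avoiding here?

The Type II consequence (the disease goes undetected and untreated until it has progressed) is more severe than the Type I consequence (a healthy patient suffers needless anxiety and the cost of confirmatory testing).

Type II error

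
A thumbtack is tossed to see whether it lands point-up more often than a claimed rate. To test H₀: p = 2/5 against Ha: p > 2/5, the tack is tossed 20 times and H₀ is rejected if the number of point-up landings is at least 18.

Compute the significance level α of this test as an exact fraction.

480772096/95367431640625

The Type I error probability is α = P(S ≥ 18) computed under H₀, where S ~ Binomial(20, 2/5).
Adding the binomial terms for j = 18 through 20 with p = 2/5 yields 480772096/95367431640625.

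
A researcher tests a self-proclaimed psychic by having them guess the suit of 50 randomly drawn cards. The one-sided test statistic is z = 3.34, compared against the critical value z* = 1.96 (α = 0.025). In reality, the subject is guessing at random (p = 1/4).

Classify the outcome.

Type I error

The conventional null hypothesis is that the subject is guessing at random (p = 1/4).
Since z = 3.34 > z* = 1.96, H₀ is rejected.
H₀ is true (actually the subject is guessing at random (p = 1/4)).
Rejecting a true H₀ is a Type I error.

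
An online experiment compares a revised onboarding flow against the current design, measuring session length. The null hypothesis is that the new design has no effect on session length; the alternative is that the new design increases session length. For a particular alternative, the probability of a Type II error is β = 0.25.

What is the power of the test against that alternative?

Power = 1 − β = 1 − 0.25 = 0.75.

0.75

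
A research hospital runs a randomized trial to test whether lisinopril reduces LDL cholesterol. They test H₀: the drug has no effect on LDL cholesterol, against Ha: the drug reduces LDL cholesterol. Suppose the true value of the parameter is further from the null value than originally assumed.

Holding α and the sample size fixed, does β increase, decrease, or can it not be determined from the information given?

The further the true parameter sits from the null value, the more of the Ha sampling distribution falls in the rejection region.

It decreases.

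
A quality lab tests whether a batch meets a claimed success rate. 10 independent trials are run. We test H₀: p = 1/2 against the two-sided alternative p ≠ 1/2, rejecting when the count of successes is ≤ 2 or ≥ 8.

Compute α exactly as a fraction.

Under H₀, X ~ Binomial(10, 1/2); α is the probability of landing in either tail, P(X ≤ 2) + P(X ≥ 8).
Each tail has probability (1 + 10 + 45)/1024; doubling gives α = 112/1024 = 7/64.

7/64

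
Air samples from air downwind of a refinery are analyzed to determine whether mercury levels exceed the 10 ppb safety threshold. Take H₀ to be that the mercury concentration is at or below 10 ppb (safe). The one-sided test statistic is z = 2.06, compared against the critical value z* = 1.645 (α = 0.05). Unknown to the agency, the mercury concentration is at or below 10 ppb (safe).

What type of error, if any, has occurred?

Since z = 2.06 > z* = 1.645, H₀ is rejected.
H₀ is true (actually the mercury concentration is at or below 10 ppb (safe)).
Rejecting a true H₀ is a Type I error.

Type I error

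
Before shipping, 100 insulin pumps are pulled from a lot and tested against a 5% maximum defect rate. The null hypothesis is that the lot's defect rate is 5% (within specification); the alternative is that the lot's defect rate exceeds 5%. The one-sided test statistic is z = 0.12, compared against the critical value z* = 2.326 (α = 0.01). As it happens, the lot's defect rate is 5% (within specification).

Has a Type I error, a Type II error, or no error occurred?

No error (correct decision).

Since z = 0.12 ≤ z* = 2.326, H₀ is not rejected.
H₀ is true (actually the lot's defect rate is 5% (within specification)).
The decision matches the true state — no error.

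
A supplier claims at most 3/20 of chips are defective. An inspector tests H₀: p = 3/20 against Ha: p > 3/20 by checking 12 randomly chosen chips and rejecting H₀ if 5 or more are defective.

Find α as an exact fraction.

Under H₀, X ~ Binomial(12, 3/20); the Type I error rate is P(X ≥ 5).
α = 1 − P(X ≤ 4) = 1 − 399801586216033/409600000000000 = 9798413783967/409600000000000.

9798413783967/409600000000000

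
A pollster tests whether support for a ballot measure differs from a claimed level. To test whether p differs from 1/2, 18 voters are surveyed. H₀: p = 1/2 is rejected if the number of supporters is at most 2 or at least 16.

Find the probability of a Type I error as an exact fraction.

43/32768

The significance level is the null-hypothesis probability of the rejection region {≤2} ∪ {≥16}.
The two tails are symmetric, so α = 2·(1 + 18 + 153)/2^18 = 344/262144 = 43/32768.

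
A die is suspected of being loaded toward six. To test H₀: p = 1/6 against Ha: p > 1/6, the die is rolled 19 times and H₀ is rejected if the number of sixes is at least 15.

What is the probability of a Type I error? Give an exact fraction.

212333/50779978334208

The Type I error probability is α = P(K ≥ 15) computed under H₀, where K ~ Binomial(19, 1/6).
Adding the binomial terms for j = 15 through 19 with p = 1/6 yields 212333/50779978334208.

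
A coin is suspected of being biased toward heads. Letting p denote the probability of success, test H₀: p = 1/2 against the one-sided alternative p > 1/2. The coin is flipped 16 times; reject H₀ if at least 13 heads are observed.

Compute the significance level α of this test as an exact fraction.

α = P(reject H₀ | H₀ true) = P(X ≥ 13 | p = 1/2), with X ~ Binomial(16, 1/2).
That's C(16,13) + C(16,14) + C(16,15) + C(16,16) over 2^16, i.e. (560 + 120 + 16 + 1)/65536 = 697/65536.

697/65536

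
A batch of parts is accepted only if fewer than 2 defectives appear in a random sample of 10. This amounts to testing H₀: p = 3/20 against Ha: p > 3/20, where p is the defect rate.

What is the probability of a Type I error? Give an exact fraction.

The significance level is the probability, assuming p = 3/20, of seeing 2 or more defectives in 10 draws.
Computing the lower-tail complement: 1 − 5573630195359/10240000000000 = 4666369804641/10240000000000.

4666369804641/10240000000000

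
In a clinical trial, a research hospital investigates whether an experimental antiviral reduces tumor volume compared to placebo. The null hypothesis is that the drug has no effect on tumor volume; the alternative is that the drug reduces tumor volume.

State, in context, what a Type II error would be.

A Type II error would mean concluding that the drug has no effect on tumor volume (or at least failing to establish that the drug reduces tumor volume) when in fact the drug reduces tumor volume.

A Type II error is failing to reject H₀ when H₀ is false.
Here that means concluding there is insufficient evidence that the drug works when actually the drug reduces tumor volume.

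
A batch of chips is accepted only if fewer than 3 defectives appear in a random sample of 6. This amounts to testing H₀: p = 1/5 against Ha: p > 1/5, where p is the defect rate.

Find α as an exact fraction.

309/3125

Under H₀, Y ~ Binomial(6, 1/5); the Type I error rate is P(Y ≥ 3).
Computing the lower-tail complement: 1 − 2816/3125 = 309/3125.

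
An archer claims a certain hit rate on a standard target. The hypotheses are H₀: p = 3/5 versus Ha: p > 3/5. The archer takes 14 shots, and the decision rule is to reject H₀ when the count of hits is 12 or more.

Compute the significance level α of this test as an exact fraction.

α = P(reject H₀ | H₀ true) = P(Y ≥ 12 | p = 3/5), with Y ~ Binomial(14, 3/5).
Adding the binomial terms for j = 12 through 14 with p = 3/5 yields 242868537/6103515625.

242868537/6103515625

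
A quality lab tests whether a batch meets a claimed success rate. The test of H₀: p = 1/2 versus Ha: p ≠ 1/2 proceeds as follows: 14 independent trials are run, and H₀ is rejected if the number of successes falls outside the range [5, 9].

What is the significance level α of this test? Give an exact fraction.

1471/8192

The significance level is the null-hypothesis probability of the rejection region {≤4} ∪ {≥10}.
By symmetry, α = 2·P(S ≤ 4) = 2·(1 + 14 + 91 + 364 + 1001)/16384 = 2942/16384 = 1471/8192.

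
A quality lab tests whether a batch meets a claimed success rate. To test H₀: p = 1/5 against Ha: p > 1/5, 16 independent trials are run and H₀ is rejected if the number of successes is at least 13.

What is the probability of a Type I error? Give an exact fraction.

Under H₀, K ~ Binomial(16, 1/5), and α = P(K ≥ 13).
P(K ≥ 13) = Σ_{j=13}^{16} C(16,j)·(1/5)^j·(4/5)^{16-j} = 1513/6103515625.

1513/6103515625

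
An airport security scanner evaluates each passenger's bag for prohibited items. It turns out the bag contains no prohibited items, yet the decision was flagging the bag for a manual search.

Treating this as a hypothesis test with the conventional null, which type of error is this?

Type I error

The null hypothesis here is that the bag contains no prohibited items.
'Flagging the bag for a manual search' corresponds to rejecting H₀.
H₀ was rejected but H₀ is true — a Type I error (false positive).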